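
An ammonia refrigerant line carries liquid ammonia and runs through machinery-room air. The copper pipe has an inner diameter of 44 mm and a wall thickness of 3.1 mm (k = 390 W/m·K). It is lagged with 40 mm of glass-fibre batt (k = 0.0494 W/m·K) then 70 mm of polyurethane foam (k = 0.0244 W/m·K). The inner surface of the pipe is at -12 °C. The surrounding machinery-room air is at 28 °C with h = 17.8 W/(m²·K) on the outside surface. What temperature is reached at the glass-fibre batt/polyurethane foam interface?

T ≈ 3.55 °C

Per-layer cylindrical resistances, series-summed:
R_copper pipe wall = ln(25.1/22)/(2π×390×1) = 5.38×10^-5 K/W
R_glass-fibre batt = ln(65.1/25.1)/(2π×0.0494×1) = 3.071 K/W
R_polyurethane foam = ln(135.1/65.1)/(2π×0.0244×1) = 4.762 K/W
R_outer film = 1/(h_o·2πr_oL) = 1/(17.8×2π×0.1351×1) = 0.06618 K/W
R_total = 7.899 K/W
Q = ΔT/R_total = 40/7.899
Q = 5.06 W/m
T_interface = T_inner + Q·ΣR(inner→interface) = -12 + 5.06×3.071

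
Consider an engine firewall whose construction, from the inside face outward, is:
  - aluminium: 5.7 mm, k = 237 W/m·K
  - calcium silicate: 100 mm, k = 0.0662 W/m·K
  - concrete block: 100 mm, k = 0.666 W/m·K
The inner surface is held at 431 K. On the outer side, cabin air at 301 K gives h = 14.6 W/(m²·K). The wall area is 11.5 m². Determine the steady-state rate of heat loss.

Model the wall as resistances in series:
R_aluminium = L/(kA) = 0.0057/(237×11.5) = 2.091×10^-6 K/W
R_calcium silicate = L/(kA) = 0.1/(0.0662×11.5) = 0.1314 K/W
R_concrete block = L/(kA) = 0.1/(0.666×11.5) = 0.01306 K/W
R_outer film = 1/(h_o·A) = 1/(14.6×11.5) = 0.005956 K/W
R_total = 0.1504 K/W
Q = ΔT / R_total = 130 / 0.1504

Q ≈ 865 W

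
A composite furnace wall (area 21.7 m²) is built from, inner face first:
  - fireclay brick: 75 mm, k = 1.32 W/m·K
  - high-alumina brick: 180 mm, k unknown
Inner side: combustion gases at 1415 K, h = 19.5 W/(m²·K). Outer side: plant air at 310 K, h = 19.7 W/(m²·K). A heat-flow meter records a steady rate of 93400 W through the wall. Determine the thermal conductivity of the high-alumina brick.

Using the resistance-network approach (series):
R_inner film = 1/(h_i·A) = 1/(19.5×21.7) = 0.002363 K/W
R_fireclay brick = L/(kA) = 0.075/(1.32×21.7) = 0.002618 K/W
R_outer film = 1/(h_o·A) = 1/(19.7×21.7) = 0.002339 K/W
Sum of known resistances R_other = 0.007321 K/W
Total R = ΔT/Q = 1105/93400 = 0.01183 K/W
R_high-alumina brick = R_total − R_other = 0.00451 K/W
k = L/(R·A) = 0.18/(0.00451×21.7)

k ≈ 1.84 W/(m·K)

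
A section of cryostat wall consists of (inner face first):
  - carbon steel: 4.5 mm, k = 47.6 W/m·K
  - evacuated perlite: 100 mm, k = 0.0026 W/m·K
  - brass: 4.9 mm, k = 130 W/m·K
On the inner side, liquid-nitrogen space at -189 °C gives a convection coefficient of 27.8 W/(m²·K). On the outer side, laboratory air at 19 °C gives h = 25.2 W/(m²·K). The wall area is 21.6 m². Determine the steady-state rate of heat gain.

Model the wall as resistances in series:
R_inner film = 1/(h_i·A) = 1/(27.8×21.6) = 0.001665 K/W
R_carbon steel = L/(kA) = 0.0045/(47.6×21.6) = 4.377×10^-6 K/W
R_evacuated perlite = L/(kA) = 0.1/(0.0026×21.6) = 1.781 K/W
R_brass = L/(kA) = 0.0049/(130×21.6) = 1.745×10^-6 K/W
R_outer film = 1/(h_o·A) = 1/(25.2×21.6) = 0.001837 K/W
R_total = 1.784 K/W
Q = ΔT / R_total = 208 / 1.784

Q ≈ 117 W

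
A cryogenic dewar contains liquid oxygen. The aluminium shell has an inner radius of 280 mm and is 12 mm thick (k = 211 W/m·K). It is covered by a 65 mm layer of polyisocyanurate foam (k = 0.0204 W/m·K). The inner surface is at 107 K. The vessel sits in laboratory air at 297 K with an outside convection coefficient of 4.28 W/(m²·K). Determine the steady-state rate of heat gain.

Spherical conduction: R = (1/r_in − 1/r_out)/(4πk) per layer; series-sum.
R_aluminium shell = (1/0.28 − 1/0.292)/(4π×211) = 5.535×10^-5 K/W
R_polyisocyanurate foam = (1/0.292 − 1/0.357)/(4π×0.0204) = 2.432 K/W
R_outer film = 1/(h·4πr_o²) = 1/(4.28×4π×0.357²) = 0.1459 K/W
R_total = 2.578 K/W
Q = ΔT/R_total = 190/2.578

Q ≈ 73.7 W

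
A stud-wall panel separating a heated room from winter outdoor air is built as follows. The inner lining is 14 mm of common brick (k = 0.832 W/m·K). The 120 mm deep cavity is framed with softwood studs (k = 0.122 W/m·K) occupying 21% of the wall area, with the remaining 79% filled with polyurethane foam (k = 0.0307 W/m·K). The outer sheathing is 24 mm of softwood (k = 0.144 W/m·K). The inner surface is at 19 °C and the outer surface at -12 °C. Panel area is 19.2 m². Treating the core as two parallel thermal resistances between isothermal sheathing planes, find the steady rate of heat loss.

Q ≈ 230 W

Sheathing layers in series; stud and cavity paths in parallel between them.
R_inner = 0.014/(0.832×19.2) = 8.764×10^-4 K/W
R_stud  = 0.12/(0.122×0.21×19.2) = 0.244 K/W
R_cav   = 0.12/(0.0307×0.79×19.2) = 0.2577 K/W
1/R_core = 1/R_stud + 1/R_cav → R_core = 0.1253 K/W
R_outer = 0.024/(0.144×19.2) = 0.008681 K/W
R_total = 0.1349 K/W
Q = ΔT/R_total = 31/0.1349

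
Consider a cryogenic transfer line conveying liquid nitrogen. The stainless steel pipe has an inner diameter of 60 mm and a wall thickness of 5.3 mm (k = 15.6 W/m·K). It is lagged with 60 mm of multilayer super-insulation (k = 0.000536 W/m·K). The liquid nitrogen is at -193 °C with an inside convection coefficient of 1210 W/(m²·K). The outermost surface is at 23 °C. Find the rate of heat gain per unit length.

q′ ≈ 0.732 W/m

Radial resistances (cylindrical: R_cond = ln(r_o/r_i)/(2πkL), R_conv = 1/(h·2πrL)):
R_inner film = 1/(h_i·2πr₁L) = 1/(1210×2π×0.03×1) = 0.004384 K/W
R_stainless steel pipe wall = ln(35.3/30)/(2π×15.6×1) = 0.00166 K/W
R_multilayer super-insulation = ln(95.3/35.3)/(2π×0.000536×1) = 294.9 K/W
R_total = 294.9 K/W
Q = ΔT/R_total = 216/294.9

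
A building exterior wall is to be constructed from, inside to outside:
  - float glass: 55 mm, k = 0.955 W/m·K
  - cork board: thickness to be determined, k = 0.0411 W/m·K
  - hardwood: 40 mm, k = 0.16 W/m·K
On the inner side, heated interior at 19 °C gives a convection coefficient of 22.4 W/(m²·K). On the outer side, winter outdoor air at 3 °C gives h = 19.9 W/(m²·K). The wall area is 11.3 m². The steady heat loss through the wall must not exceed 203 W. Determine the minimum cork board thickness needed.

L ≈ 20.1 mm

Series thermal resistances:
R_inner film = 1/(h_i·A) = 1/(22.4×11.3) = 0.003951 K/W
R_float glass = L/(kA) = 0.055/(0.955×11.3) = 0.005097 K/W
R_hardwood = L/(kA) = 0.04/(0.16×11.3) = 0.02212 K/W
R_outer film = 1/(h_o·A) = 1/(19.9×11.3) = 0.004447 K/W
Sum of the known resistances R_other = 0.03562 K/W
Required total resistance R_tot = ΔT/Q_allow = 16/203 = 0.07882 K/W
R_cork board = R_tot − R_other = 0.0432 K/W
L = R·k·A = 0.0432×0.0411×11.3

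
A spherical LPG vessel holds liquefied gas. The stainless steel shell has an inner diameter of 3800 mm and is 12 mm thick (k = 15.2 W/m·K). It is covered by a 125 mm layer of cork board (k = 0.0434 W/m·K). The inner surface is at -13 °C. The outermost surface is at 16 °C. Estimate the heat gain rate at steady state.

Spherical conduction: R = (1/r_in − 1/r_out)/(4πk) per layer; series-sum.
R_stainless steel shell = (1/1.9 − 1/1.912)/(4π×15.2) = 1.729×10^-5 K/W
R_cork board = (1/1.912 − 1/2.037)/(4π×0.0434) = 0.05885 K/W
R_total = 0.05887 K/W
Q = ΔT/R_total = 29/0.05887

Q ≈ 493 W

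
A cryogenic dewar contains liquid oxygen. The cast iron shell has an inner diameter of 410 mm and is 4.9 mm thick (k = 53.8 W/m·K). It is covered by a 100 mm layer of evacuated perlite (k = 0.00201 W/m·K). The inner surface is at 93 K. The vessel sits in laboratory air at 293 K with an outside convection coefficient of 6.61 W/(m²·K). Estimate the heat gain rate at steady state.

Spherical conduction: R = (1/r_in − 1/r_out)/(4πk) per layer; series-sum.
R_cast iron shell = (1/0.205 − 1/0.2099)/(4π×53.8) = 1.684×10^-4 K/W
R_evacuated perlite = (1/0.2099 − 1/0.3099)/(4π×0.00201) = 60.86 K/W
R_outer film = 1/(h·4πr_o²) = 1/(6.61×4π×0.3099²) = 0.1254 K/W
R_total = 60.99 K/W
Q = ΔT/R_total = 200/60.99

Q ≈ 3.28 W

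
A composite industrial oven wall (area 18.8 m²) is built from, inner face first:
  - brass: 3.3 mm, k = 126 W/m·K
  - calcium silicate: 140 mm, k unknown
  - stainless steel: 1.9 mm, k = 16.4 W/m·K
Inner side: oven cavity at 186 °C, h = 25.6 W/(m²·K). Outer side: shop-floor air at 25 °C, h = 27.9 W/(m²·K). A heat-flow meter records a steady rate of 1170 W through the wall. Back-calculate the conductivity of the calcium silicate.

Series thermal resistances:
R_inner film = 1/(h_i·A) = 1/(25.6×18.8) = 0.002078 K/W
R_brass = L/(kA) = 0.0033/(126×18.8) = 1.393×10^-6 K/W
R_stainless steel = L/(kA) = 0.0019/(16.4×18.8) = 6.162×10^-6 K/W
R_outer film = 1/(h_o·A) = 1/(27.9×18.8) = 0.001907 K/W
Sum of known resistances R_other = 0.003992 K/W
Total R = ΔT/Q = 161/1170 = 0.1376 K/W
R_calcium silicate = R_total − R_other = 0.1336 K/W
k = L/(R·A) = 0.14/(0.1336×18.8)

k ≈ 0.0557 W/(m·K)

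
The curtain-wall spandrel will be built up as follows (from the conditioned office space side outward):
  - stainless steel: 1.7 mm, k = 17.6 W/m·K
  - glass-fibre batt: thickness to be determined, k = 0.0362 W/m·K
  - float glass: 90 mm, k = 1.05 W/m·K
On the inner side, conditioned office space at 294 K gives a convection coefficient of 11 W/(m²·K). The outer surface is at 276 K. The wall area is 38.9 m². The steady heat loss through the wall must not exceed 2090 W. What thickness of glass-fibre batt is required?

L ≈ 5.73 mm

Thermal resistances in series:
R_inner film = 1/(h_i·A) = 1/(11×38.9) = 0.002337 K/W
R_stainless steel = L/(kA) = 0.0017/(17.6×38.9) = 2.483×10^-6 K/W
R_float glass = L/(kA) = 0.09/(1.05×38.9) = 0.002203 K/W
Sum of the known resistances R_other = 0.004543 K/W
Required total resistance R_tot = ΔT/Q_allow = 18/2090 = 0.008612 K/W
R_glass-fibre batt = R_tot − R_other = 0.00407 K/W
L = R·k·A = 0.00407×0.0362×38.9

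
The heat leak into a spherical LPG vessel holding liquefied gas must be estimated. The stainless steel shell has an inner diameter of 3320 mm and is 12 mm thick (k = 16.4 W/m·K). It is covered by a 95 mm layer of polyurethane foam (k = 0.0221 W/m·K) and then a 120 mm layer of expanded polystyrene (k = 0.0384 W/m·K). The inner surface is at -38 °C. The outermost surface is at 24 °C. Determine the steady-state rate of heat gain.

Spherical conduction: R = (1/r_in − 1/r_out)/(4πk) per layer; series-sum.
R_stainless steel shell = (1/1.66 − 1/1.672)/(4π×16.4) = 2.098×10^-5 K/W
R_polyurethane foam = (1/1.672 − 1/1.767)/(4π×0.0221) = 0.1158 K/W
R_expanded polystyrene = (1/1.767 − 1/1.887)/(4π×0.0384) = 0.07458 K/W
R_total = 0.1904 K/W
Q = ΔT/R_total = 62/0.1904

Q ≈ 326 W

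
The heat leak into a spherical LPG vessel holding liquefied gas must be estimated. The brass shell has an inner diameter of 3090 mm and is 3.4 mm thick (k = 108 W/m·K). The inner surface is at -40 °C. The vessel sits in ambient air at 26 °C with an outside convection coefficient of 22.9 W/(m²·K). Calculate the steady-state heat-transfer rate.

Spherical conduction: R = (1/r_in − 1/r_out)/(4πk) per layer; series-sum.
R_brass shell = (1/1.545 − 1/1.5484)/(4π×108) = 1.047×10^-6 K/W
R_outer film = 1/(h·4πr_o²) = 1/(22.9×4π×1.5484²) = 0.001449 K/W
R_total = 0.00145 K/W
Q = ΔT/R_total = 66/0.00145

Q ≈ 45500 W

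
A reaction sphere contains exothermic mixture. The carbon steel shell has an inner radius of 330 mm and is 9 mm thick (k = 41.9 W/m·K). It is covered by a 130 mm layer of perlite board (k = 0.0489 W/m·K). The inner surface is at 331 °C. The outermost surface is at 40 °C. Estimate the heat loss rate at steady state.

Q ≈ 219 W

Each spherical layer contributes R = (1/r_i − 1/r_o)/(4πk):
R_carbon steel shell = (1/0.33 − 1/0.339)/(4π×41.9) = 1.528×10^-4 K/W
R_perlite board = (1/0.339 − 1/0.469)/(4π×0.0489) = 1.331 K/W
R_total = 1.331 K/W
Q = ΔT/R_total = 291/1.331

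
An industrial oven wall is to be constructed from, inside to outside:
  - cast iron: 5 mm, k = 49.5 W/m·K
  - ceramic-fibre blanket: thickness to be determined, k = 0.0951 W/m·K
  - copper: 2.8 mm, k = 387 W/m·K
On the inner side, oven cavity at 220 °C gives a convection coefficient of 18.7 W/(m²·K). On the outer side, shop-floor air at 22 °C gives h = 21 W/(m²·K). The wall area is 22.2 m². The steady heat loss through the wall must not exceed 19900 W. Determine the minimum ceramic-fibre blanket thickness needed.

L ≈ 11.4 mm

Series thermal resistances:
R_inner film = 1/(h_i·A) = 1/(18.7×22.2) = 0.002409 K/W
R_cast iron = L/(kA) = 0.005/(49.5×22.2) = 4.55×10^-6 K/W
R_copper = L/(kA) = 0.0028/(387×22.2) = 3.259×10^-7 K/W
R_outer film = 1/(h_o·A) = 1/(21×22.2) = 0.002145 K/W
Sum of the known resistances R_other = 0.004559 K/W
Required total resistance R_tot = ΔT/Q_allow = 198/19900 = 0.00995 K/W
R_ceramic-fibre blanket = R_tot − R_other = 0.005391 K/W
L = R·k·A = 0.005391×0.0951×22.2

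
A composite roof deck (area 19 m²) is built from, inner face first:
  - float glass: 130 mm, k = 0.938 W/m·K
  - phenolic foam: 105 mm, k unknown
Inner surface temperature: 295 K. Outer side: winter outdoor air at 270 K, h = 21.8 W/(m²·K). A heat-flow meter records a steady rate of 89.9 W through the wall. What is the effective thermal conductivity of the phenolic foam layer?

Thermal resistances in series:
R_float glass = L/(kA) = 0.13/(0.938×19) = 0.007294 K/W
R_outer film = 1/(h_o·A) = 1/(21.8×19) = 0.002414 K/W
Sum of known resistances R_other = 0.009709 K/W
Total R = ΔT/Q = 25/89.9 = 0.2781 K/W
R_phenolic foam = R_total − R_other = 0.2684 K/W
k = L/(R·A) = 0.105/(0.2684×19)

k ≈ 0.0206 W/(m·K)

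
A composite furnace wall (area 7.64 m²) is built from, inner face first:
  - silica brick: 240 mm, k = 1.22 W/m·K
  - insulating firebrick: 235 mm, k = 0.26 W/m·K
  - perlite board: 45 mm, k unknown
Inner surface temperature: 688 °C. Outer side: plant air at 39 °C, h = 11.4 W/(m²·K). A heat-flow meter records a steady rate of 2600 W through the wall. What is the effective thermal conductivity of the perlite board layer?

k ≈ 0.0626 W/(m·K)

Using the resistance-network approach (series):
R_silica brick = L/(kA) = 0.24/(1.22×7.64) = 0.02575 K/W
R_insulating firebrick = L/(kA) = 0.235/(0.26×7.64) = 0.1183 K/W
R_outer film = 1/(h_o·A) = 1/(11.4×7.64) = 0.01148 K/W
Sum of known resistances R_other = 0.1555 K/W
Total R = ΔT/Q = 649/2600 = 0.2496 K/W
R_perlite board = R_total − R_other = 0.09408 K/W
k = L/(R·A) = 0.045/(0.09408×7.64)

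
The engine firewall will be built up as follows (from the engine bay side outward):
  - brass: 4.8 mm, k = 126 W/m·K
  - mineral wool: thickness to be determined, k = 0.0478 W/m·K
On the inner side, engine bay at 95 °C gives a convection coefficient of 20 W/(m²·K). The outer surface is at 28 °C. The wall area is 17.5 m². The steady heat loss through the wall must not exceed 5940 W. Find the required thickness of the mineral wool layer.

Using the resistance-network approach (series):
R_inner film = 1/(h_i·A) = 1/(20×17.5) = 0.002857 K/W
R_brass = L/(kA) = 0.0048/(126×17.5) = 2.177×10^-6 K/W
Sum of the known resistances R_other = 0.002859 K/W
Required total resistance R_tot = ΔT/Q_allow = 67/5940 = 0.01128 K/W
R_mineral wool = R_tot − R_other = 0.00842 K/W
L = R·k·A = 0.00842×0.0478×17.5

L ≈ 7.04 mm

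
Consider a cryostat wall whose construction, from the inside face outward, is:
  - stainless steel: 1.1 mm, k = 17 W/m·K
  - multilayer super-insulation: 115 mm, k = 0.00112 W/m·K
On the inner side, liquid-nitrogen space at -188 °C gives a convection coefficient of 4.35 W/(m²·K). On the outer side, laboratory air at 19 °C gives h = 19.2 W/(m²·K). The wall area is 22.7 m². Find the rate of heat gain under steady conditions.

Q ≈ 45.6 W

Series thermal resistances:
R_inner film = 1/(h_i·A) = 1/(4.35×22.7) = 0.01013 K/W
R_stainless steel = L/(kA) = 0.0011/(17×22.7) = 2.85×10^-6 K/W
R_multilayer super-insulation = L/(kA) = 0.115/(0.00112×22.7) = 4.523 K/W
R_outer film = 1/(h_o·A) = 1/(19.2×22.7) = 0.002294 K/W
R_total = 4.536 K/W
Q = ΔT / R_total = 207 / 4.536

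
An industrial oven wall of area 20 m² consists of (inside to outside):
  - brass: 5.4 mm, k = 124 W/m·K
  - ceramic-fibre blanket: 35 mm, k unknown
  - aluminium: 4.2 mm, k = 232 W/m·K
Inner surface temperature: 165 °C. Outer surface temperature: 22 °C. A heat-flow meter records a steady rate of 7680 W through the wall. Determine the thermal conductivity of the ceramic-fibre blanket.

Series thermal resistances:
R_brass = L/(kA) = 0.0054/(124×20) = 2.177×10^-6 K/W
R_aluminium = L/(kA) = 0.0042/(232×20) = 9.052×10^-7 K/W
Sum of known resistances R_other = 3.083×10^-6 K/W
Total R = ΔT/Q = 143/7680 = 0.01862 K/W
R_ceramic-fibre blanket = R_total − R_other = 0.01862 K/W
k = L/(R·A) = 0.035/(0.01862×20)

k ≈ 0.094 W/(m·K)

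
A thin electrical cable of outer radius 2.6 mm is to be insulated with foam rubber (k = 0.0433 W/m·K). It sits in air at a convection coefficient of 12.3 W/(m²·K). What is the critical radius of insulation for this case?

For a cylinder r_cr = k/h = 0.0433/12.3
r_cr = 3.52 mm; since the bare radius (2.6 mm) is below r_cr, adding a thin layer of insulation will *increase* heat loss.

r_cr ≈ 3.52 mm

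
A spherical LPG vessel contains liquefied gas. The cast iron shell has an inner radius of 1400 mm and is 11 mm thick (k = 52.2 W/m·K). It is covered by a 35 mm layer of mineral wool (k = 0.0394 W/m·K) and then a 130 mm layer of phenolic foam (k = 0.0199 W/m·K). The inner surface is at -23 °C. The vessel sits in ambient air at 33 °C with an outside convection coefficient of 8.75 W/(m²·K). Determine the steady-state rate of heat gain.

Spherical conduction: R = (1/r_in − 1/r_out)/(4πk) per layer; series-sum.
R_cast iron shell = (1/1.4 − 1/1.411)/(4π×52.2) = 8.489×10^-6 K/W
R_mineral wool = (1/1.411 − 1/1.446)/(4π×0.0394) = 0.03465 K/W
R_phenolic foam = (1/1.446 − 1/1.576)/(4π×0.0199) = 0.2281 K/W
R_outer film = 1/(h·4πr_o²) = 1/(8.75×4π×1.576²) = 0.003662 K/W
R_total = 0.2664 K/W
Q = ΔT/R_total = 56/0.2664

Q ≈ 210 W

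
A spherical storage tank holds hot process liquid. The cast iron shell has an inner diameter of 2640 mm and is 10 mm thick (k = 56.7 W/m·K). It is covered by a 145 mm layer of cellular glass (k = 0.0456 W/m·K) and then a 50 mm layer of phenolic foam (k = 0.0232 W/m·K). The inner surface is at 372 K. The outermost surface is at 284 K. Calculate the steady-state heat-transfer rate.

Q ≈ 429 W

Each spherical layer contributes R = (1/r_i − 1/r_o)/(4πk):
R_cast iron shell = (1/1.32 − 1/1.33)/(4π×56.7) = 7.994×10^-6 K/W
R_cellular glass = (1/1.33 − 1/1.475)/(4π×0.0456) = 0.129 K/W
R_phenolic foam = (1/1.475 − 1/1.525)/(4π×0.0232) = 0.07624 K/W
R_total = 0.2052 K/W
Q = ΔT/R_total = 88/0.2052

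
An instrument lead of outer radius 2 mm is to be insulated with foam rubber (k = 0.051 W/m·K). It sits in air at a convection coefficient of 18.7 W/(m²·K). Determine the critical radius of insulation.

For a cylinder r_cr = k/h = 0.051/18.7
r_cr = 2.73 mm; since the bare radius (2 mm) is below r_cr, adding a thin layer of insulation will *increase* heat loss.

r_cr ≈ 2.73 mm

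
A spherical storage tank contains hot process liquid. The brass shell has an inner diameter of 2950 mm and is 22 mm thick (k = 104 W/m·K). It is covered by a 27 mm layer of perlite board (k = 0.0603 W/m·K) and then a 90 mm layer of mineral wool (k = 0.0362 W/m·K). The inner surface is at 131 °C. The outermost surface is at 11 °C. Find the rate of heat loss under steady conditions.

Spherical conduction: R = (1/r_in − 1/r_out)/(4πk) per layer; series-sum.
R_brass shell = (1/1.475 − 1/1.497)/(4π×104) = 7.624×10^-6 K/W
R_perlite board = (1/1.497 − 1/1.524)/(4π×0.0603) = 0.01562 K/W
R_mineral wool = (1/1.524 − 1/1.614)/(4π×0.0362) = 0.08043 K/W
R_total = 0.09606 K/W
Q = ΔT/R_total = 120/0.09606

Q ≈ 1250 W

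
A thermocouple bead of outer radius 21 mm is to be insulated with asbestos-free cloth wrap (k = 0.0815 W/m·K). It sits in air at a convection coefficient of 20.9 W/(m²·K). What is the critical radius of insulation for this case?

For a sphere r_cr = 2k/h = 2×0.0815/20.9
r_cr = 7.8 mm; since the bare radius (21 mm) is above r_cr, any added insulation will reduce heat loss.

r_cr ≈ 7.8 mm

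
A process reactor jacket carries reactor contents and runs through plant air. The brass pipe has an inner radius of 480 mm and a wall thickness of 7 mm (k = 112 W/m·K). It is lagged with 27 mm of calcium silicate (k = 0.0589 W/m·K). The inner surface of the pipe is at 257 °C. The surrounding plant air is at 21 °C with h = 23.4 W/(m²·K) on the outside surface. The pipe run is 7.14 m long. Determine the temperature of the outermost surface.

Cylindrical conduction, so R = ln(r₂/r₁)/(2πkL) per layer, in series:
R_brass pipe wall = ln(487/480)/(2π×112×7.14) = 2.881×10^-6 K/W
R_calcium silicate = ln(514/487)/(2π×0.0589×7.14) = 0.02042 K/W
R_outer film = 1/(h_o·2πr_oL) = 1/(23.4×2π×0.514×7.14) = 0.001853 K/W
R_total = 0.02228 K/W
Q = ΔT/R_total = 236/0.02228
Q = 10600 W
T_interface = T_inner − Q·ΣR(inner→interface) = 257 − 10600×0.02042

T ≈ 40.6 °C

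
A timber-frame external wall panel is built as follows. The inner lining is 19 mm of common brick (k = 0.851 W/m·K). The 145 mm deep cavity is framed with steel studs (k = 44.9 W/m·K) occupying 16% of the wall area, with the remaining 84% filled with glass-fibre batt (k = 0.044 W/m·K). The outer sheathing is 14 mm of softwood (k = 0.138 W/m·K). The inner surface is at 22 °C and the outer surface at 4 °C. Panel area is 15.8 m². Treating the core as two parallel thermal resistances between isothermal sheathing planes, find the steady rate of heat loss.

Sheathing layers in series; stud and cavity paths in parallel between them.
R_inner = 0.019/(0.851×15.8) = 0.001413 K/W
R_stud  = 0.145/(44.9×0.16×15.8) = 0.001277 K/W
R_cav   = 0.145/(0.044×0.84×15.8) = 0.2483 K/W
1/R_core = 1/R_stud + 1/R_cav → R_core = 0.001271 K/W
R_outer = 0.014/(0.138×15.8) = 0.006421 K/W
R_total = 0.009105 K/W
Q = ΔT/R_total = 18/0.009105

Q ≈ 1980 W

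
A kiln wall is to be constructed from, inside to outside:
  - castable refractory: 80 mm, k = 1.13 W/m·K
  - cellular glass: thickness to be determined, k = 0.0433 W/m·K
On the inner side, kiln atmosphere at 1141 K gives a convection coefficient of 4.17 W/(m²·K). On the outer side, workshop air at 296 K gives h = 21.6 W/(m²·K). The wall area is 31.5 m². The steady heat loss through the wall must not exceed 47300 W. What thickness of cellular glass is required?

L ≈ 8.91 mm

Series thermal resistances:
R_inner film = 1/(h_i·A) = 1/(4.17×31.5) = 0.007613 K/W
R_castable refractory = L/(kA) = 0.08/(1.13×31.5) = 0.002248 K/W
R_outer film = 1/(h_o·A) = 1/(21.6×31.5) = 0.00147 K/W
Sum of the known resistances R_other = 0.01133 K/W
Required total resistance R_tot = ΔT/Q_allow = 845/47300 = 0.01786 K/W
R_cellular glass = R_tot − R_other = 0.006535 K/W
L = R·k·A = 0.006535×0.0433×31.5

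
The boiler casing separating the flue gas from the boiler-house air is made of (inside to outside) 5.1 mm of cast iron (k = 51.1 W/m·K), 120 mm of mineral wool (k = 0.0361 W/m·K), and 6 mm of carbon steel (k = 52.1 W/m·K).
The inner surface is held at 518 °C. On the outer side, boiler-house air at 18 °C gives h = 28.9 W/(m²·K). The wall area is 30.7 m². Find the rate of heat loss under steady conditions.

Q ≈ 4570 W

Treating each layer as a thermal resistance in series:
R_cast iron = L/(kA) = 0.0051/(51.1×30.7) = 3.251×10^-6 K/W
R_mineral wool = L/(kA) = 0.12/(0.0361×30.7) = 0.1083 K/W
R_carbon steel = L/(kA) = 0.006/(52.1×30.7) = 3.751×10^-6 K/W
R_outer film = 1/(h_o·A) = 1/(28.9×30.7) = 0.001127 K/W
R_total = 0.1094 K/W
Q = ΔT / R_total = 500 / 0.1094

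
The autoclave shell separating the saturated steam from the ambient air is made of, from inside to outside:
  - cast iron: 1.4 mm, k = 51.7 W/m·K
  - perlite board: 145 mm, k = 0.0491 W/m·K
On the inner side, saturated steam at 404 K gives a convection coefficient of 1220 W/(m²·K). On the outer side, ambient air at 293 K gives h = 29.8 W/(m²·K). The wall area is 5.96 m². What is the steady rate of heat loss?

Thermal resistances in series:
R_inner film = 1/(h_i·A) = 1/(1220×5.96) = 1.375×10^-4 K/W
R_cast iron = L/(kA) = 0.0014/(51.7×5.96) = 4.544×10^-6 K/W
R_perlite board = L/(kA) = 0.145/(0.0491×5.96) = 0.4955 K/W
R_outer film = 1/(h_o·A) = 1/(29.8×5.96) = 0.00563 K/W
R_total = 0.5013 K/W
Q = ΔT / R_total = 111 / 0.5013

Q ≈ 221 W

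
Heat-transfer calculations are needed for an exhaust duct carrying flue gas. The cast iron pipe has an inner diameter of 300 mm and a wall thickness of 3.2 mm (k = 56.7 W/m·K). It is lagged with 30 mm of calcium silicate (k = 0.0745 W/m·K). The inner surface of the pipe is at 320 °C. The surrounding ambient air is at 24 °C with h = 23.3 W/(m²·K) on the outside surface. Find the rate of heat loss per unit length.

Per-layer cylindrical resistances, series-summed:
R_cast iron pipe wall = ln(153.2/150)/(2π×56.7×1) = 5.925×10^-5 K/W
R_calcium silicate = ln(183.2/153.2)/(2π×0.0745×1) = 0.382 K/W
R_outer film = 1/(h_o·2πr_oL) = 1/(23.3×2π×0.1832×1) = 0.03729 K/W
R_total = 0.4194 K/W
Q = ΔT/R_total = 296/0.4194

q′ ≈ 706 W/m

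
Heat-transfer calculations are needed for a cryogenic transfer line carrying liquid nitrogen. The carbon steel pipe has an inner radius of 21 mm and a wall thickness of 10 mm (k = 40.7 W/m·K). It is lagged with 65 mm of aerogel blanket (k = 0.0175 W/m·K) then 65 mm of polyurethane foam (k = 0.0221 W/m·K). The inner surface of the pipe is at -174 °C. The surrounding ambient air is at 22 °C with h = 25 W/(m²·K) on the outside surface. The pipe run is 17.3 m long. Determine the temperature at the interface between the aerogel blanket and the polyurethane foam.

Radial resistances (cylindrical: R_cond = ln(r_o/r_i)/(2πkL), R_conv = 1/(h·2πrL)):
R_carbon steel pipe wall = ln(31/21)/(2π×40.7×17.3) = 8.803×10^-5 K/W
R_aerogel blanket = ln(96/31)/(2π×0.0175×17.3) = 0.5942 K/W
R_polyurethane foam = ln(161/96)/(2π×0.0221×17.3) = 0.2152 K/W
R_outer film = 1/(h_o·2πr_oL) = 1/(25×2π×0.161×17.3) = 0.002286 K/W
R_total = 0.8118 K/W
Q = ΔT/R_total = 196/0.8118
Q = 241 W
T_interface = T_inner + Q·ΣR(inner→interface) = -174 + 241×0.5943

T ≈ -30.5 °C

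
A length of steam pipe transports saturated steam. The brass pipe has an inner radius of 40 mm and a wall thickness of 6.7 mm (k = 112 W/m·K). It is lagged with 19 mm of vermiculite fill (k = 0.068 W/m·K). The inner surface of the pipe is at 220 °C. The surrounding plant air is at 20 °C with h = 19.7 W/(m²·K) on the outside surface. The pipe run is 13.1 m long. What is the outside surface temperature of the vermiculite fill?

T ≈ 46.7 °C

Per-layer cylindrical resistances, series-summed:
R_brass pipe wall = ln(46.7/40)/(2π×112×13.1) = 1.68×10^-5 K/W
R_vermiculite fill = ln(65.7/46.7)/(2π×0.068×13.1) = 0.06099 K/W
R_outer film = 1/(h_o·2πr_oL) = 1/(19.7×2π×0.0657×13.1) = 0.009387 K/W
R_total = 0.07039 K/W
Q = ΔT/R_total = 200/0.07039
Q = 2840 W
T_interface = T_inner − Q·ΣR(inner→interface) = 220 − 2840×0.06101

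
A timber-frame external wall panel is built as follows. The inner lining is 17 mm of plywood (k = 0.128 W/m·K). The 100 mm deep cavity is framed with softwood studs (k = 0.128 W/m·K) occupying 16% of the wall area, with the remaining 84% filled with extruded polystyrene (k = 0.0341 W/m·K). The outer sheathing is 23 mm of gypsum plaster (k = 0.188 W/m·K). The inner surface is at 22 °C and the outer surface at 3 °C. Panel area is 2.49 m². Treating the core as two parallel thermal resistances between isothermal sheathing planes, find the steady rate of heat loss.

Sheathing layers in series; stud and cavity paths in parallel between them.
R_inner = 0.017/(0.128×2.49) = 0.05334 K/W
R_stud  = 0.1/(0.128×0.16×2.49) = 1.961 K/W
R_cav   = 0.1/(0.0341×0.84×2.49) = 1.402 K/W
1/R_core = 1/R_stud + 1/R_cav → R_core = 0.8175 K/W
R_outer = 0.023/(0.188×2.49) = 0.04913 K/W
R_total = 0.92 K/W
Q = ΔT/R_total = 19/0.92

Q ≈ 20.7 W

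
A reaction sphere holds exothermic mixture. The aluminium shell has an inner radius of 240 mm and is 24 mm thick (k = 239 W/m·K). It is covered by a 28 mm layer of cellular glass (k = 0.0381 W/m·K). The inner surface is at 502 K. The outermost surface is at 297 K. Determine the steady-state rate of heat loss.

Q ≈ 270 W

Radial (spherical) resistances in series:
R_aluminium shell = (1/0.24 − 1/0.264)/(4π×239) = 1.261×10^-4 K/W
R_cellular glass = (1/0.264 − 1/0.292)/(4π×0.0381) = 0.7586 K/W
R_total = 0.7588 K/W
Q = ΔT/R_total = 205/0.7588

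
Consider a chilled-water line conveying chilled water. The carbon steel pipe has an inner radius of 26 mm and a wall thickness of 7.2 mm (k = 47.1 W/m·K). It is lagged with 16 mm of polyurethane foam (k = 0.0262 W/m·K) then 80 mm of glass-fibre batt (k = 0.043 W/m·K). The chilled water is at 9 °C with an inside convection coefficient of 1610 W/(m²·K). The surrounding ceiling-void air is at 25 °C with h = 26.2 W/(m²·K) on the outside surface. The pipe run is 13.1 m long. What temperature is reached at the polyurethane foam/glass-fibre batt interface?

Radial resistances (cylindrical: R_cond = ln(r_o/r_i)/(2πkL), R_conv = 1/(h·2πrL)):
R_inner film = 1/(h_i·2πr₁L) = 1/(1610×2π×0.026×13.1) = 2.902×10^-4 K/W
R_carbon steel pipe wall = ln(33.2/26)/(2π×47.1×13.1) = 6.306×10^-5 K/W
R_polyurethane foam = ln(49.2/33.2)/(2π×0.0262×13.1) = 0.1824 K/W
R_glass-fibre batt = ln(129.2/49.2)/(2π×0.043×13.1) = 0.2728 K/W
R_outer film = 1/(h_o·2πr_oL) = 1/(26.2×2π×0.1292×13.1) = 0.003589 K/W
R_total = 0.4591 K/W
Q = ΔT/R_total = 16/0.4591
Q = 34.8 W
T_interface = T_inner + Q·ΣR(inner→interface) = 9 + 34.8×0.1828

T ≈ 15.4 °C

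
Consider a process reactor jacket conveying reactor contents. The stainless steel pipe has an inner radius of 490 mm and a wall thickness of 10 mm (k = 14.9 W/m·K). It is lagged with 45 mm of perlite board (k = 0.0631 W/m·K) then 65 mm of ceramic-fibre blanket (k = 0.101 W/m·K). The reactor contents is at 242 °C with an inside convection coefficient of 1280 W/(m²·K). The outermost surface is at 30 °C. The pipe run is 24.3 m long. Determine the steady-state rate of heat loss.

Q ≈ 13000 W

Treating each annulus and film as a series resistance:
R_inner film = 1/(h_i·2πr₁L) = 1/(1280×2π×0.49×24.3) = 1.044×10^-5 K/W
R_stainless steel pipe wall = ln(500/490)/(2π×14.9×24.3) = 8.88×10^-6 K/W
R_perlite board = ln(545/500)/(2π×0.0631×24.3) = 0.008945 K/W
R_ceramic-fibre blanket = ln(610/545)/(2π×0.101×24.3) = 0.007307 K/W
R_total = 0.01627 K/W
Q = ΔT/R_total = 212/0.01627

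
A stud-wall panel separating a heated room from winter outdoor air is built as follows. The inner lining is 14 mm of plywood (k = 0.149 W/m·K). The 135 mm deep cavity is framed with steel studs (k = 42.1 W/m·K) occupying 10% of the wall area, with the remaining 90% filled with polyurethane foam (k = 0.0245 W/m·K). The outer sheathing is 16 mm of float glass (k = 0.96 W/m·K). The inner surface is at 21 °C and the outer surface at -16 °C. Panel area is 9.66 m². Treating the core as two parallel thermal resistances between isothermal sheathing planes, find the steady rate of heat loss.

Q ≈ 2510 W

Sheathing layers in series; stud and cavity paths in parallel between them.
R_inner = 0.014/(0.149×9.66) = 0.009727 K/W
R_stud  = 0.135/(42.1×0.1×9.66) = 0.00332 K/W
R_cav   = 0.135/(0.0245×0.9×9.66) = 0.6338 K/W
1/R_core = 1/R_stud + 1/R_cav → R_core = 0.003302 K/W
R_outer = 0.016/(0.96×9.66) = 0.001725 K/W
R_total = 0.01475 K/W
Q = ΔT/R_total = 37/0.01475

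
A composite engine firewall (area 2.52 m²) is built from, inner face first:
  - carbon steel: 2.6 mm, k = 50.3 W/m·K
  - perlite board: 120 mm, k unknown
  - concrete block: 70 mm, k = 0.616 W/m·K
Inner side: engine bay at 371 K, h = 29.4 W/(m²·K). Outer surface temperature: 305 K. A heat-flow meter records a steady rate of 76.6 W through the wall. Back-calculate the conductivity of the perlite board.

Series thermal resistances:
R_inner film = 1/(h_i·A) = 1/(29.4×2.52) = 0.0135 K/W
R_carbon steel = L/(kA) = 0.0026/(50.3×2.52) = 2.051×10^-5 K/W
R_concrete block = L/(kA) = 0.07/(0.616×2.52) = 0.04509 K/W
Sum of known resistances R_other = 0.05861 K/W
Total R = ΔT/Q = 66/76.6 = 0.8616 K/W
R_perlite board = R_total − R_other = 0.803 K/W
k = L/(R·A) = 0.12/(0.803×2.52)

k ≈ 0.0593 W/(m·K)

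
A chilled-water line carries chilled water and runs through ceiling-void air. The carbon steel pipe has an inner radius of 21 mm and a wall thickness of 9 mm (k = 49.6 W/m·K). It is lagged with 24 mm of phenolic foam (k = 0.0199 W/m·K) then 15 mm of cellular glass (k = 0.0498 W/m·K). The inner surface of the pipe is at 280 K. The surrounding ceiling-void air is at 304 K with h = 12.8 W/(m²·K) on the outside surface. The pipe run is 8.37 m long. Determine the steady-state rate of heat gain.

Q ≈ 35.5 W

Per-layer cylindrical resistances, series-summed:
R_carbon steel pipe wall = ln(30/21)/(2π×49.6×8.37) = 1.367×10^-4 K/W
R_phenolic foam = ln(54/30)/(2π×0.0199×8.37) = 0.5616 K/W
R_cellular glass = ln(69/54)/(2π×0.0498×8.37) = 0.09359 K/W
R_outer film = 1/(h_o·2πr_oL) = 1/(12.8×2π×0.069×8.37) = 0.02153 K/W
R_total = 0.6769 K/W
Q = ΔT/R_total = 24/0.6769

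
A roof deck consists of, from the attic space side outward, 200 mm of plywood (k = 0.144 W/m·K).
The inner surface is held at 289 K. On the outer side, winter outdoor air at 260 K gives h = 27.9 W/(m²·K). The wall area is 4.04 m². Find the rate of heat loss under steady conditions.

Q ≈ 82.2 W

Using the resistance-network approach (series):
R_plywood = L/(kA) = 0.2/(0.144×4.04) = 0.3438 K/W
R_outer film = 1/(h_o·A) = 1/(27.9×4.04) = 0.008872 K/W
R_total = 0.3527 K/W
Q = ΔT / R_total = 29 / 0.3527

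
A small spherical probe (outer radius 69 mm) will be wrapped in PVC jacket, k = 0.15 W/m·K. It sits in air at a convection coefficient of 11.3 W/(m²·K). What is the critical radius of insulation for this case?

r_cr ≈ 26.5 mm

For a sphere r_cr = 2k/h = 2×0.15/11.3
r_cr = 26.5 mm; since the bare radius (69 mm) is above r_cr, any added insulation will reduce heat loss.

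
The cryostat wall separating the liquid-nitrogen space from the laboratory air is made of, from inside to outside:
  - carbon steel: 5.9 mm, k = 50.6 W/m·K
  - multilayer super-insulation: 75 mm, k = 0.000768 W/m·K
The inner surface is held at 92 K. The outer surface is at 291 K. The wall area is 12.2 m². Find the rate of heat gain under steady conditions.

Q ≈ 24.9 W

Treating each layer as a thermal resistance in series:
R_carbon steel = L/(kA) = 0.0059/(50.6×12.2) = 9.557×10^-6 K/W
R_multilayer super-insulation = L/(kA) = 0.075/(0.000768×12.2) = 8.005 K/W
R_total = 8.005 K/W
Q = ΔT / R_total = 199 / 8.005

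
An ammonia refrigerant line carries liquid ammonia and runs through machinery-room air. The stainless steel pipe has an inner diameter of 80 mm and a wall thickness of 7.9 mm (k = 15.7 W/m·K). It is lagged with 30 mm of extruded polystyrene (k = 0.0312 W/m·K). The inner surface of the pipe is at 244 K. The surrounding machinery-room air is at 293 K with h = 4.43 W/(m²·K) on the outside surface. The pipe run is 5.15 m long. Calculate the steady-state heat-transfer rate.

Treating each annulus and film as a series resistance:
R_stainless steel pipe wall = ln(47.9/40)/(2π×15.7×5.15) = 3.548×10^-4 K/W
R_extruded polystyrene = ln(77.9/47.9)/(2π×0.0312×5.15) = 0.4817 K/W
R_outer film = 1/(h_o·2πr_oL) = 1/(4.43×2π×0.0779×5.15) = 0.08955 K/W
R_total = 0.5716 K/W
Q = ΔT/R_total = 49/0.5716

Q ≈ 85.7 W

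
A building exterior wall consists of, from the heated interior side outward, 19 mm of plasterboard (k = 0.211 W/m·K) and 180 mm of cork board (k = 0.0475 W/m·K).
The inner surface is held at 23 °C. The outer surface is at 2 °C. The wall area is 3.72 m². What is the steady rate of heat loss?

Q ≈ 20.1 W

Thermal resistances in series:
R_plasterboard = L/(kA) = 0.019/(0.211×3.72) = 0.02421 K/W
R_cork board = L/(kA) = 0.18/(0.0475×3.72) = 1.019 K/W
R_total = 1.043 K/W
Q = ΔT / R_total = 21 / 1.043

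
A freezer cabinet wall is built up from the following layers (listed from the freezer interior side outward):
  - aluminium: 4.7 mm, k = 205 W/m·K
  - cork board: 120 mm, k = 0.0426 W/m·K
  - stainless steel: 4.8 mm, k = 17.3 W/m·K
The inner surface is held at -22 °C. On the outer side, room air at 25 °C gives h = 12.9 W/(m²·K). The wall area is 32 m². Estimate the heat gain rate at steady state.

Series thermal resistances:
R_aluminium = L/(kA) = 0.0047/(205×32) = 7.165×10^-7 K/W
R_cork board = L/(kA) = 0.12/(0.0426×32) = 0.08803 K/W
R_stainless steel = L/(kA) = 0.0048/(17.3×32) = 8.671×10^-6 K/W
R_outer film = 1/(h_o·A) = 1/(12.9×32) = 0.002422 K/W
R_total = 0.09046 K/W
Q = ΔT / R_total = 47 / 0.09046

Q ≈ 520 W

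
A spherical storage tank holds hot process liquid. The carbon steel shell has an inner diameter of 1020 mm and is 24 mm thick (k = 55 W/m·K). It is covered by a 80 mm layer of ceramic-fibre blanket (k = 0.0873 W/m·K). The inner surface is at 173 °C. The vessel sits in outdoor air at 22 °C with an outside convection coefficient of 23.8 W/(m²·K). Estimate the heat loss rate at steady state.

Spherical conduction: R = (1/r_in − 1/r_out)/(4πk) per layer; series-sum.
R_carbon steel shell = (1/0.51 − 1/0.534)/(4π×55) = 1.275×10^-4 K/W
R_ceramic-fibre blanket = (1/0.534 − 1/0.614)/(4π×0.0873) = 0.2224 K/W
R_outer film = 1/(h·4πr_o²) = 1/(23.8×4π×0.614²) = 0.008869 K/W
R_total = 0.2314 K/W
Q = ΔT/R_total = 151/0.2314

Q ≈ 653 W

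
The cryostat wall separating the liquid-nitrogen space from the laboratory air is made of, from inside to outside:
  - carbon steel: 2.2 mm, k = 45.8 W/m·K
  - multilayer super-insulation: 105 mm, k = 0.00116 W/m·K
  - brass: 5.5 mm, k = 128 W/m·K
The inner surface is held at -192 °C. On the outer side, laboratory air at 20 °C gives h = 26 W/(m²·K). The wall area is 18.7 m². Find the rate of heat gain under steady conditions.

Using the resistance-network approach (series):
R_carbon steel = L/(kA) = 0.0022/(45.8×18.7) = 2.569×10^-6 K/W
R_multilayer super-insulation = L/(kA) = 0.105/(0.00116×18.7) = 4.84 K/W
R_brass = L/(kA) = 0.0055/(128×18.7) = 2.298×10^-6 K/W
R_outer film = 1/(h_o·A) = 1/(26×18.7) = 0.002057 K/W
R_total = 4.843 K/W
Q = ΔT / R_total = 212 / 4.843

Q ≈ 43.8 W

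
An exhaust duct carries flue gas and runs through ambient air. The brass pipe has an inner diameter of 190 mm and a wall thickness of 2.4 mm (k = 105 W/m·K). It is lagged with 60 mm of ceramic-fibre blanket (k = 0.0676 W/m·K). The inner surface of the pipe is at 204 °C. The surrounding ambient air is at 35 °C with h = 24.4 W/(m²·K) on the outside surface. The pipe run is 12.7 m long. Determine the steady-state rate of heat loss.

For a radial system each layer contributes R = ln(r_out/r_in)/(2πkL); films add R = 1/(hA).
R_brass pipe wall = ln(97.4/95)/(2π×105×12.7) = 2.978×10^-6 K/W
R_ceramic-fibre blanket = ln(157.4/97.4)/(2π×0.0676×12.7) = 0.08898 K/W
R_outer film = 1/(h_o·2πr_oL) = 1/(24.4×2π×0.1574×12.7) = 0.003263 K/W
R_total = 0.09224 K/W
Q = ΔT/R_total = 169/0.09224

Q ≈ 1830 W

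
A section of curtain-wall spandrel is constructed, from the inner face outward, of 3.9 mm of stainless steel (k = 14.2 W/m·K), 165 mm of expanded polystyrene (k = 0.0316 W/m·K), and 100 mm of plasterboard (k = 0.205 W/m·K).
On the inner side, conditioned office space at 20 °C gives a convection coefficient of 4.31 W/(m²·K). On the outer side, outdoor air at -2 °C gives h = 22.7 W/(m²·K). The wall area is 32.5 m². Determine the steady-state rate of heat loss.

Q ≈ 119 W

Treating each layer as a thermal resistance in series:
R_inner film = 1/(h_i·A) = 1/(4.31×32.5) = 0.007139 K/W
R_stainless steel = L/(kA) = 0.0039/(14.2×32.5) = 8.451×10^-6 K/W
R_expanded polystyrene = L/(kA) = 0.165/(0.0316×32.5) = 0.1607 K/W
R_plasterboard = L/(kA) = 0.1/(0.205×32.5) = 0.01501 K/W
R_outer film = 1/(h_o·A) = 1/(22.7×32.5) = 0.001355 K/W
R_total = 0.1842 K/W
Q = ΔT / R_total = 22 / 0.1842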